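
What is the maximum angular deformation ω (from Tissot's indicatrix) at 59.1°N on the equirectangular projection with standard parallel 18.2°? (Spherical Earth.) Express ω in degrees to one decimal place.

With standard parallel φ₀ = 18.2°, the equirectangular projection gives x = Rλ cos φ₀, y = Rφ, so h = 1 and k = cos 18.2° / cos φ.
At 59.1°: h = 1.000, k = 1.850; principal scales a = 1.850, b = 1.000.
sin(ω/2) = (a − b)/(a + b) = 0.8498/2.850 = 0.2982, so ω = 2 arcsin(0.2982) ≈ 34.7°.

34.7°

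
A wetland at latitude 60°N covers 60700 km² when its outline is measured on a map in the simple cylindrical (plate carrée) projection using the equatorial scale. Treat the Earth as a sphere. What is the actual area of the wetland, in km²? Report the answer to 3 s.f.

For the equirectangular projection with φ₀ = 0 (plate carrée), h = 1 along meridians and k = sec φ along parallels.
Areal scale = h·k = 1 × sec φ; at 60°, h = 1.000, k = 2.000, so h·k = 2.000.
True area = apparent / (areal scale) = 60700 / 2.000 ≈ 30400 km².

30400 km²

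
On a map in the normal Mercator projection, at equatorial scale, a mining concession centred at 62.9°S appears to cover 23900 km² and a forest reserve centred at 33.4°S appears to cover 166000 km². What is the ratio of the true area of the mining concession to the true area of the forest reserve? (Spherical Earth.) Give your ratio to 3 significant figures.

0.0429

Mercator's areal exaggeration is sec²φ; hence true area = (apparent area) · cos²φ.
True area of mining concession: 23900 × cos²(62.9°) = 23900 × 0.2075 = 4960 km².
True area of forest reserve: 166000 × cos²(33.4°) = 166000 × 0.6970 = 115700 km².
Ratio = 4960 / 115700 ≈ 0.0429.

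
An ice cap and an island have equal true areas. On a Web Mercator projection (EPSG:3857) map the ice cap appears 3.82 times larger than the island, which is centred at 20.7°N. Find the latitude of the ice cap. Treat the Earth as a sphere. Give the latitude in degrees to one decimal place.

Mercator areal scale is sec²φ, so apparent-area ratio = sec²φ₁ / sec²φ₂ = cos²φ₂ / cos²φ₁.
cos²φ₂ / cos²φ₁ = 3.82  ⇒  cos φ₁ = cos 20.7° / √3.82 = 0.9354/1.954 = 0.4786.
φ₁ = arccos(0.4786) ≈ 61.4°.

61.4°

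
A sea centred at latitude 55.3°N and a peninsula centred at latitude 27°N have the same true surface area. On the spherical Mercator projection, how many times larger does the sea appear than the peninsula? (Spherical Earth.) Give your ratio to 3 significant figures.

Mercator is conformal with k = sec φ, so areal scale = k² = sec²φ.
At 55.3°: sec²(55.3°) = 1/0.5693² = 3.086.
At 27°: sec²(27°) = 1/0.8910² = 1.260.
Ratio = 3.086/1.260 = cos²(27°)/cos²(55.3°) ≈ 2.45.

2.45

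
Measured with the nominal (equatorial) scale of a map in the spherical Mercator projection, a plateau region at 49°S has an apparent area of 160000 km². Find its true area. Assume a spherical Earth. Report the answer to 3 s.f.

68900 km²

Mercator is conformal, so the point scale is isotropic: h = k = sec φ = 1/cos φ.
Areal scale = k² = sec²φ = 1/cos²(49°) = 1/0.6561² = 2.323.
True area = apparent / (areal scale) = 160000 / 2.323 ≈ 68900 km².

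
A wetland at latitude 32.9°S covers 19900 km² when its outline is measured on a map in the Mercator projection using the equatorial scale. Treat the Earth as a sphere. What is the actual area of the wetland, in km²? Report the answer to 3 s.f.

Mercator is conformal, so the point scale is isotropic: h = k = sec φ = 1/cos φ.
Areal scale = k² = sec²φ = 1/cos²(32.9°) = 1/0.8396² = 1.419.
True area = apparent / (areal scale) = 19900 / 1.419 ≈ 14000 km².

14000 km²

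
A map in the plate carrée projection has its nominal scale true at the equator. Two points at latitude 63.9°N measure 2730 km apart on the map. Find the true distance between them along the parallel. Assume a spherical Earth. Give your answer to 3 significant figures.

1200 km

In the plate carrée (x = Rλ, y = Rφ), meridians are true-scale (h = 1) and parallels are stretched by k = sec φ.
Along the parallel at 63.9°, map distances are exaggerated by k = sec 63.9° = 2.273.
True distance = 2730 / 2.273 = 2730 × cos 63.9° ≈ 1200 km.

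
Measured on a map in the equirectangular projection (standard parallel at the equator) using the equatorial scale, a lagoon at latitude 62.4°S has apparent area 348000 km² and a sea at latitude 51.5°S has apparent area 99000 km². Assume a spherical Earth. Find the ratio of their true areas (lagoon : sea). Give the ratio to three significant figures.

2.62

Plate carrée has h = 1 and k = sec φ, giving areal scale sec φ; true area = (apparent area) · cos φ.
True area of lagoon: 348000 × cos(62.4°) = 348000 × 0.4633 = 161200 km².
True area of sea: 99000 × cos(51.5°) = 99000 × 0.6225 = 61630 km².
Ratio = 161200 / 61630 ≈ 2.62.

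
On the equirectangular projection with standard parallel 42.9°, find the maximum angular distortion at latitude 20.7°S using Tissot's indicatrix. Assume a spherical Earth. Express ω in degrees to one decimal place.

With standard parallel φ₀ = 42.9°, the equirectangular projection gives x = Rλ cos φ₀, y = Rφ, so h = 1 and k = cos 42.9° / cos φ.
At 20.7°: h = 1.000, k = 0.7831; principal scales a = 1.000, b = 0.7831.
sin(ω/2) = (a − b)/(a + b) = 0.2169/1.783 = 0.1216, so ω = 2 arcsin(0.1216) ≈ 14.0°.

14.0°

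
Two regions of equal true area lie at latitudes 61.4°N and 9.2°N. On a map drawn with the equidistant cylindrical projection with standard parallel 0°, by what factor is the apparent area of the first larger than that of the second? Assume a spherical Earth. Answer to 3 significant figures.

For the equirectangular projection with φ₀ = 0 (plate carrée), h = 1 along meridians and k = sec φ along parallels.
Areal scale at 61.4°: h·k = 1.000 × 2.089 = 2.089.
Areal scale at 9.2°: h·k = 1.000 × 1.013 = 1.013.
Ratio = 2.089/1.013 ≈ 2.06.

2.06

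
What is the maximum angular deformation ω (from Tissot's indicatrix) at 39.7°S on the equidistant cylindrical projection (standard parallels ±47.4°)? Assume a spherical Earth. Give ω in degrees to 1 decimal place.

7.3°

With standard parallel φ₀ = 47.4°, the equirectangular projection gives x = Rλ cos φ₀, y = Rφ, so h = 1 and k = cos 47.4° / cos φ.
At 39.7°: h = 1.000, k = 0.8797; principal scales a = 1.000, b = 0.8797.
sin(ω/2) = (a − b)/(a + b) = 0.1203/1.880 = 0.06397, so ω = 2 arcsin(0.06397) ≈ 7.3°.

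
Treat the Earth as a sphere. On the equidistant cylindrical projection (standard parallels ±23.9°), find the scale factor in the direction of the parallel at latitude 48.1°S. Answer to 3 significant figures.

The equidistant cylindrical projection with φ₀ = 23.9° has h = 1 (meridians true) and k = cos φ₀ / cos φ along parallels.
k = cos 23.9° / cos 48.1° = 0.9143/0.6678 = 1.369.

1.37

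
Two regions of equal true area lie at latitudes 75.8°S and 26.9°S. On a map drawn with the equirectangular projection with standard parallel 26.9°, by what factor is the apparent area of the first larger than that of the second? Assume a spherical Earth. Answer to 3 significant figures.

3.64

With standard parallel φ₀ = 26.9°, the equirectangular projection gives x = Rλ cos φ₀, y = Rφ, so h = 1 and k = cos 26.9° / cos φ.
Areal scale at 75.8°: h·k = 1.000 × 3.635 = 3.635.
Areal scale at 26.9°: h·k = 1.000 × 1.000 = 1.000.
Ratio = 3.635/1.000 ≈ 3.64.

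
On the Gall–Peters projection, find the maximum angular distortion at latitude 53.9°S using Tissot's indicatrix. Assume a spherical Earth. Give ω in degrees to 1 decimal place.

The Gall–Peters projection is cylindrical equal-area with φ₀ = 45°. Cylindrical equal-area (φ₀ = 45°): h = cos φ / cos 45° along meridians, k = cos 45° / cos φ along parallels; h·k = 1.
At 53.9°: h = 0.8332, k = 1.200; principal scales a = 1.200, b = 0.8332.
sin(ω/2) = (a − b)/(a + b) = 0.3669/2.033 = 0.1804, so ω = 2 arcsin(0.1804) ≈ 20.8°.

20.8°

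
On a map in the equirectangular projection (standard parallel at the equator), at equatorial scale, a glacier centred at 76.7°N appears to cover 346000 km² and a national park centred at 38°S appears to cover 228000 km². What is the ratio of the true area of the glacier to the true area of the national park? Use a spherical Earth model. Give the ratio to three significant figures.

0.443

On the plate carrée, areal scale = h·k = 1 × sec φ, so true area = apparent × cos φ.
True area of glacier: 346000 × cos(76.7°) = 346000 × 0.2300 = 79600 km².
True area of national park: 228000 × cos(38°) = 228000 × 0.7880 = 179700 km².
Ratio = 79600 / 179700 ≈ 0.443.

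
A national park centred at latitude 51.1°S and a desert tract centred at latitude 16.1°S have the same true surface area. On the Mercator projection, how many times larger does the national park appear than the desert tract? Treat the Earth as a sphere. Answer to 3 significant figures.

2.34

On Mercator, area is exaggerated by sec²φ = 1/cos²φ.
At 51.1°: sec²(51.1°) = 1/0.6280² = 2.536.
At 16.1°: sec²(16.1°) = 1/0.9608² = 1.083.
Ratio = 2.536/1.083 = cos²(16.1°)/cos²(51.1°) ≈ 2.34.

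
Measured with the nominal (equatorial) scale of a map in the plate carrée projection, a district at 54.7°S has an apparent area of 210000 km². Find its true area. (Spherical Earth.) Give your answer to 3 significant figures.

121000 km²

In the plate carrée (x = Rλ, y = Rφ), meridians are true-scale (h = 1) and parallels are stretched by k = sec φ.
Areal scale = h·k = 1 × sec φ; at 54.7°, h = 1.000, k = 1.731, so h·k = 1.731.
True area = apparent / (areal scale) = 210000 / 1.731 ≈ 121000 km².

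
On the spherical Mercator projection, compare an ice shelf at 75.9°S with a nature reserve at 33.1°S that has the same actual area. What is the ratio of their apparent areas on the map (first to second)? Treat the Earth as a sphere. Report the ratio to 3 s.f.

Mercator areal scale is sec²φ.
At 75.9°: sec²(75.9°) = 1/0.2436² = 16.85.
At 33.1°: sec²(33.1°) = 1/0.8377² = 1.425.
Ratio = 16.85/1.425 = cos²(33.1°)/cos²(75.9°) ≈ 11.8.

11.8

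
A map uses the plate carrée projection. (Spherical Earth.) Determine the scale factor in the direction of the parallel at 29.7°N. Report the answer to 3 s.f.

1.15

Plate carrée maps x = Rλ, y = Rφ. The meridian scale is h = 1 and the parallel scale is k = 1/cos φ = sec φ.
k = 1/cos 29.7° = 1/0.8686 = 1.151.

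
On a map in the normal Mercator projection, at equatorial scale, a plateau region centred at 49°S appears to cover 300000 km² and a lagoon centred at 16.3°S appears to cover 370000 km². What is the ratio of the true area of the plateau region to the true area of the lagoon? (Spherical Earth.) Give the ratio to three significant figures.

0.379

On Mercator the areal scale is sec²φ, so true area = apparent × cos²φ.
True area of plateau region: 300000 × cos²(49°) = 300000 × 0.4304 = 129100 km².
True area of lagoon: 370000 × cos²(16.3°) = 370000 × 0.9212 = 340900 km².
Ratio = 129100 / 340900 ≈ 0.379.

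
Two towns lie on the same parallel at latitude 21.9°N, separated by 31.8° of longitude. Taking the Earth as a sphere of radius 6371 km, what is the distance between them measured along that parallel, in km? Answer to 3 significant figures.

3280 km

Arc length along a parallel = R cos φ · Δλ (with Δλ in radians).
= 6371 × cos 21.9° × (31.8° × π/180) = 6371 × 0.9278 × 0.5550 ≈ 3280 km.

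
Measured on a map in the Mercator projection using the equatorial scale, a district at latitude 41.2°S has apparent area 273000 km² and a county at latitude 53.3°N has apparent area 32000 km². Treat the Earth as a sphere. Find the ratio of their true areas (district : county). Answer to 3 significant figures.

13.5

On Mercator the areal scale is sec²φ, so true area = apparent × cos²φ.
True area of district: 273000 × cos²(41.2°) = 273000 × 0.5661 = 154600 km².
True area of county: 32000 × cos²(53.3°) = 32000 × 0.3572 = 11430 km².
Ratio = 154600 / 11430 ≈ 13.5.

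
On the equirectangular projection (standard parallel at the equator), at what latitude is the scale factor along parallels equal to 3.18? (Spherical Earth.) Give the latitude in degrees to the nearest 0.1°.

Plate carrée: h = 1, k = sec φ along parallels.
sec φ = 3.18  ⇒  cos φ = 0.3145  ⇒  φ ≈ 71.7°.

71.7°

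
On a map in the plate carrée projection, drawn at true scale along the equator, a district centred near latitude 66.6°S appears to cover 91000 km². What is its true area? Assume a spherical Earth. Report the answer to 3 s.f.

36100 km²

Plate carrée maps x = Rλ, y = Rφ. The meridian scale is h = 1 and the parallel scale is k = 1/cos φ = sec φ.
Areal scale = h·k = 1 × sec φ; at 66.6°, h = 1.000, k = 2.518, so h·k = 2.518.
True area = apparent / (areal scale) = 91000 / 2.518 ≈ 36100 km².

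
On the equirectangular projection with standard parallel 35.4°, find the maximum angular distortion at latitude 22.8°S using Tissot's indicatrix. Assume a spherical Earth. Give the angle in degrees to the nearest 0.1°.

The equidistant cylindrical projection with φ₀ = 35.4° has h = 1 (meridians true) and k = cos φ₀ / cos φ along parallels.
At 22.8°: h = 1.000, k = 0.8842; principal scales a = 1.000, b = 0.8842.
sin(ω/2) = (a − b)/(a + b) = 0.1158/1.884 = 0.06145, so ω = 2 arcsin(0.06145) ≈ 7.0°.

7.0°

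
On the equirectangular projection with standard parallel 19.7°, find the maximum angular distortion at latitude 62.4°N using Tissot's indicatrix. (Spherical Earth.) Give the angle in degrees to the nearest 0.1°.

In the equirectangular projection with standard parallel φ₀ = 19.7° (x = Rλ cos φ₀, y = Rφ), meridians are true-scale (h = 1) and the parallel scale is k = cos φ₀ / cos φ.
At 62.4°: h = 1.000, k = 2.032; principal scales a = 2.032, b = 1.000.
sin(ω/2) = (a − b)/(a + b) = 1.032/3.032 = 0.3404, so ω = 2 arcsin(0.3404) ≈ 39.8°.

39.8°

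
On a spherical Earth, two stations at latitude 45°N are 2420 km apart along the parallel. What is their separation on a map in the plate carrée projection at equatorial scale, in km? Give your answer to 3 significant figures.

In the plate carrée (x = Rλ, y = Rφ), meridians are true-scale (h = 1) and parallels are stretched by k = sec φ.
Along the parallel, k = sec 45° = 1/0.7071 = 1.414.
Map distance = 2420 × 1.414 ≈ 3420 km.

3420 km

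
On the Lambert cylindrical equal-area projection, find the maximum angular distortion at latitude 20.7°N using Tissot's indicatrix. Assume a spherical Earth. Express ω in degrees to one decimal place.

The Lambert cylindrical equal-area projection is the cylindrical equal-area projection with its standard parallel at the equator (φ₀ = 0). Cylindrical equal-area (φ₀ = 0°): h = cos φ / cos 0° along meridians, k = cos 0° / cos φ along parallels; h·k = 1.
At 20.7°: h = 0.9354, k = 1.069; principal scales a = 1.069, b = 0.9354.
sin(ω/2) = (a − b)/(a + b) = 0.1336/2.004 = 0.06664, so ω = 2 arcsin(0.06664) ≈ 7.6°.

7.6°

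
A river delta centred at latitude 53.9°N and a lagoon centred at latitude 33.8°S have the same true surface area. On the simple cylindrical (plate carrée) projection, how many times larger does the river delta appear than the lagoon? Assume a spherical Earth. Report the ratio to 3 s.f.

1.41

Plate carrée maps x = Rλ, y = Rφ. The meridian scale is h = 1 and the parallel scale is k = 1/cos φ = sec φ.
Areal scale at 53.9°: h·k = 1.000 × 1.697 = 1.697.
Areal scale at 33.8°: h·k = 1.000 × 1.203 = 1.203.
Ratio = 1.697/1.203 ≈ 1.41.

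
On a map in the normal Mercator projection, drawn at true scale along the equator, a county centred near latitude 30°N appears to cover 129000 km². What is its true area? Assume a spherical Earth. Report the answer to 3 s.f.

96800 km²

The Mercator projection is conformal; its linear scale factor is the same in every direction and equals sec φ = 1/cos φ.
Areal scale = k² = sec²φ = 1/cos²(30°) = 1/0.8660² = 1.333.
True area = apparent / (areal scale) = 129000 / 1.333 ≈ 96800 km².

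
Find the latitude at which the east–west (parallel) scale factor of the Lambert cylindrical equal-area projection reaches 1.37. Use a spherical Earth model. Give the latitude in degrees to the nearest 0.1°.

43.1°

The Lambert cylindrical equal-area projection is the cylindrical equal-area projection with its standard parallel at the equator (φ₀ = 0). For cylindrical equal-area with standard parallel φ₀, h = cos φ / cos φ₀ and k = cos φ₀ / cos φ, so h·k = 1.
k = cos φ₀ / cos φ = 1.37  ⇒  cos φ = cos 0° / 1.37 = 0.7299.
φ = arccos(0.7299) ≈ 43.1°.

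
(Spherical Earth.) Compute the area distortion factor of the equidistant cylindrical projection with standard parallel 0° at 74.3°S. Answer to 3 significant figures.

3.70

In the plate carrée (x = Rλ, y = Rφ), meridians are true-scale (h = 1) and parallels are stretched by k = sec φ.
Areal scale = h·k = 1 × sec φ; at 74.3°, h = 1.000, k = 3.695, so h·k = 3.695.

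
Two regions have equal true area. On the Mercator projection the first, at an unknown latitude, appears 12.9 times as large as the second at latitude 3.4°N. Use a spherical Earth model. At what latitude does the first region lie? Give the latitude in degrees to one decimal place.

Mercator areal scale is sec²φ, so apparent-area ratio = sec²φ₁ / sec²φ₂ = cos²φ₂ / cos²φ₁.
cos²φ₂ / cos²φ₁ = 12.9  ⇒  cos φ₁ = cos 3.4° / √12.9 = 0.9982/3.592 = 0.2779.
φ₁ = arccos(0.2779) ≈ 73.9°.

73.9°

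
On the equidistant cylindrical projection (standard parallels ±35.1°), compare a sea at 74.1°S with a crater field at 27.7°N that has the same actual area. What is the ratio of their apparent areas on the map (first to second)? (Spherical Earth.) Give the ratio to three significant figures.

The equidistant cylindrical projection with φ₀ = 35.1° has h = 1 (meridians true) and k = cos φ₀ / cos φ along parallels.
Areal scale at 74.1°: h·k = 1.000 × 2.986 = 2.986.
Areal scale at 27.7°: h·k = 1.000 × 0.9241 = 0.9241.
Ratio = 2.986/0.9241 ≈ 3.23.

3.23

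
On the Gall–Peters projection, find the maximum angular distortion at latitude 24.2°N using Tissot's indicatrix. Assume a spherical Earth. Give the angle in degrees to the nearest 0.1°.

28.9°

Gall–Peters is a cylindrical equal-area projection with standard parallels at ±45°. For cylindrical equal-area with standard parallel φ₀, h = cos φ / cos φ₀ and k = cos φ₀ / cos φ, so h·k = 1.
At 24.2°: h = 1.290, k = 0.7752; principal scales a = 1.290, b = 0.7752.
sin(ω/2) = (a − b)/(a + b) = 0.5147/2.065 = 0.2492, so ω = 2 arcsin(0.2492) ≈ 28.9°.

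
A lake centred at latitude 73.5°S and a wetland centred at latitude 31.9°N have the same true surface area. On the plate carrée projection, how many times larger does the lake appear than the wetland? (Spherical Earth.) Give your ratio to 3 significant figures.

2.99

Plate carrée maps x = Rλ, y = Rφ. The meridian scale is h = 1 and the parallel scale is k = 1/cos φ = sec φ.
Areal scale at 73.5°: h·k = 1.000 × 3.521 = 3.521.
Areal scale at 31.9°: h·k = 1.000 × 1.178 = 1.178.
Ratio = 3.521/1.178 ≈ 2.99.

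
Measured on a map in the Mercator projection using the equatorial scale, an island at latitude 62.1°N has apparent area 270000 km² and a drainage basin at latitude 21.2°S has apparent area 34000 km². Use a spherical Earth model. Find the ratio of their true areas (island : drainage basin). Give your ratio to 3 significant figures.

Mercator's areal exaggeration is sec²φ; hence true area = (apparent area) · cos²φ.
True area of island: 270000 × cos²(62.1°) = 270000 × 0.2190 = 59120 km².
True area of drainage basin: 34000 × cos²(21.2°) = 34000 × 0.8692 = 29550 km².
Ratio = 59120 / 29550 ≈ 2.00.

2.00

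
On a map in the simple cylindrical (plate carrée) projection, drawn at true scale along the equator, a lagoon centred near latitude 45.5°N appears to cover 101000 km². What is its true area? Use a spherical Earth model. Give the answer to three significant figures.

70800 km²

In the plate carrée (x = Rλ, y = Rφ), meridians are true-scale (h = 1) and parallels are stretched by k = sec φ.
Areal scale = h·k = 1 × sec φ; at 45.5°, h = 1.000, k = 1.427, so h·k = 1.427.
True area = apparent / (areal scale) = 101000 / 1.427 ≈ 70800 km².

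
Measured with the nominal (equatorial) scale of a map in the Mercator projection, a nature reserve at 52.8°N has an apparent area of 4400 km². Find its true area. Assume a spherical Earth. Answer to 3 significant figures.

For Mercator, h = k = sec φ (a conformal cylindrical projection has a single point scale, 1/cos φ).
Areal scale = k² = sec²φ = 1/cos²(52.8°) = 1/0.6046² = 2.736.
True area = apparent / (areal scale) = 4400 / 2.736 ≈ 1610 km².

1610 km²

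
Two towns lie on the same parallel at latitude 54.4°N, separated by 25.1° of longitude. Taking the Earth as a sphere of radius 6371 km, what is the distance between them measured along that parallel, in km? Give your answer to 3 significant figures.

Arc length along a parallel = R cos φ · Δλ (with Δλ in radians).
= 6371 × cos 54.4° × (25.1° × π/180) = 6371 × 0.5821 × 0.4381 ≈ 1620 km.

1620 km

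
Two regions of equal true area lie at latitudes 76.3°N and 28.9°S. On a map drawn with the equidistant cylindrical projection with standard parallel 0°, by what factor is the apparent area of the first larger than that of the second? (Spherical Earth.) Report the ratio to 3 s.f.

For the equirectangular projection with φ₀ = 0 (plate carrée), h = 1 along meridians and k = sec φ along parallels.
Areal scale at 76.3°: h·k = 1.000 × 4.222 = 4.222.
Areal scale at 28.9°: h·k = 1.000 × 1.142 = 1.142.
Ratio = 4.222/1.142 ≈ 3.70.

3.70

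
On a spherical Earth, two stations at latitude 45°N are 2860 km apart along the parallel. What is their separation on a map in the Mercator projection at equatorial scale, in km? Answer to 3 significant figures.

For Mercator, h = k = sec φ (a conformal cylindrical projection has a single point scale, 1/cos φ).
Along the parallel, k = sec 45° = 1/0.7071 = 1.414.
Map distance = 2860 × 1.414 ≈ 4040 km.

4040 km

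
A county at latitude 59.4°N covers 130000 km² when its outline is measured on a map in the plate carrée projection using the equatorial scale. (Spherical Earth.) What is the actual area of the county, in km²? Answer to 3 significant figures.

66200 km²

In the plate carrée (x = Rλ, y = Rφ), meridians are true-scale (h = 1) and parallels are stretched by k = sec φ.
Areal scale = h·k = 1 × sec φ; at 59.4°, h = 1.000, k = 1.964, so h·k = 1.964.
True area = apparent / (areal scale) = 130000 / 1.964 ≈ 66200 km².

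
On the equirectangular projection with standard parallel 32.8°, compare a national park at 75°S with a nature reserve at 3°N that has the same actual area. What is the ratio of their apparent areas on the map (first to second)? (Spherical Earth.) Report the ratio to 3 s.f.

With standard parallel φ₀ = 32.8°, the equirectangular projection gives x = Rλ cos φ₀, y = Rφ, so h = 1 and k = cos 32.8° / cos φ.
Areal scale at 75°: h·k = 1.000 × 3.248 = 3.248.
Areal scale at 3°: h·k = 1.000 × 0.8417 = 0.8417.
Ratio = 3.248/0.8417 ≈ 3.86.

3.86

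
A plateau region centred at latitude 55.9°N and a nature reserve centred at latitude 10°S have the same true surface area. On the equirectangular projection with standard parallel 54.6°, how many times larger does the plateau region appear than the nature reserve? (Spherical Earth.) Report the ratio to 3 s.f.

1.76

With standard parallel φ₀ = 54.6°, the equirectangular projection gives x = Rλ cos φ₀, y = Rφ, so h = 1 and k = cos 54.6° / cos φ.
Areal scale at 55.9°: h·k = 1.000 × 1.033 = 1.033.
Areal scale at 10°: h·k = 1.000 × 0.5882 = 0.5882.
Ratio = 1.033/0.5882 ≈ 1.76.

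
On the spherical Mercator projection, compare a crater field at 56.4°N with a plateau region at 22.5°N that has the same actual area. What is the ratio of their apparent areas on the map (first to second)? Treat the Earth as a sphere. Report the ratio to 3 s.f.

2.79

Mercator areal scale is sec²φ.
At 56.4°: sec²(56.4°) = 1/0.5534² = 3.265.
At 22.5°: sec²(22.5°) = 1/0.9239² = 1.172.
Ratio = 3.265/1.172 = cos²(22.5°)/cos²(56.4°) ≈ 2.79.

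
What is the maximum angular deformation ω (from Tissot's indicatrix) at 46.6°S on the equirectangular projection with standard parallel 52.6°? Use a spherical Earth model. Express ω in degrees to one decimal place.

In the equirectangular projection with standard parallel φ₀ = 52.6° (x = Rλ cos φ₀, y = Rφ), meridians are true-scale (h = 1) and the parallel scale is k = cos φ₀ / cos φ.
At 46.6°: h = 1.000, k = 0.8840; principal scales a = 1.000, b = 0.8840.
sin(ω/2) = (a − b)/(a + b) = 0.1160/1.884 = 0.06158, so ω = 2 arcsin(0.06158) ≈ 7.1°.

7.1°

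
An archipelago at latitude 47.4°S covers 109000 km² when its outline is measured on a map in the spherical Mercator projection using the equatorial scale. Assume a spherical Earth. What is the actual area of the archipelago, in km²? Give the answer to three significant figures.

49900 km²

Mercator is conformal, so the point scale is isotropic: h = k = sec φ = 1/cos φ.
Areal scale = k² = sec²φ = 1/cos²(47.4°) = 1/0.6769² = 2.183.
True area = apparent / (areal scale) = 109000 / 2.183 ≈ 49900 km².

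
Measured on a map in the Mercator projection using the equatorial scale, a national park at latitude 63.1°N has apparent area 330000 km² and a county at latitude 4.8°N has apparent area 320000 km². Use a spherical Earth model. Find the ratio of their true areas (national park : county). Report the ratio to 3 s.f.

Mercator's areal exaggeration is sec²φ; hence true area = (apparent area) · cos²φ.
True area of national park: 330000 × cos²(63.1°) = 330000 × 0.2047 = 67550 km².
True area of county: 320000 × cos²(4.8°) = 320000 × 0.9930 = 317800 km².
Ratio = 67550 / 317800 ≈ 0.213.

0.213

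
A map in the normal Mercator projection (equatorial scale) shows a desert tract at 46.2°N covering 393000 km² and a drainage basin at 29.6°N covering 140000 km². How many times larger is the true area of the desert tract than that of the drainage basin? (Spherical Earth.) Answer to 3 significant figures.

1.78

On Mercator the areal scale is sec²φ, so true area = apparent × cos²φ.
True area of desert tract: 393000 × cos²(46.2°) = 393000 × 0.4791 = 188300 km².
True area of drainage basin: 140000 × cos²(29.6°) = 140000 × 0.7560 = 105800 km².
Ratio = 188300 / 105800 ≈ 1.78.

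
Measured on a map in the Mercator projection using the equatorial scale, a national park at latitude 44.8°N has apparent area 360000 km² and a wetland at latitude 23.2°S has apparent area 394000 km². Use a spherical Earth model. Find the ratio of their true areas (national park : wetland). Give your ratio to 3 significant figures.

0.545

Mercator's areal exaggeration is sec²φ; hence true area = (apparent area) · cos²φ.
True area of national park: 360000 × cos²(44.8°) = 360000 × 0.5035 = 181300 km².
True area of wetland: 394000 × cos²(23.2°) = 394000 × 0.8448 = 332900 km².
Ratio = 181300 / 332900 ≈ 0.545.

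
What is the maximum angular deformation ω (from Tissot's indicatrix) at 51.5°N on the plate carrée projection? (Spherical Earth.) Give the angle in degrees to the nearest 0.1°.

For the equirectangular projection with φ₀ = 0 (plate carrée), h = 1 along meridians and k = sec φ along parallels.
At 51.5°: h = 1.000, k = 1.606; principal scales a = 1.606, b = 1.000.
sin(ω/2) = (a − b)/(a + b) = 0.6064/2.606 = 0.2327, so ω = 2 arcsin(0.2327) ≈ 26.9°.

26.9°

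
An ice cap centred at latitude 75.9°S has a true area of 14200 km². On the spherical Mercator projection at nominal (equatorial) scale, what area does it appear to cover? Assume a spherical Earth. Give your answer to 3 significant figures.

Mercator is conformal, so the point scale is isotropic: h = k = sec φ = 1/cos φ.
Areal scale = k² = sec²φ = 1/cos²(75.9°) = 1/0.2436² = 16.85.
Apparent area = 14200 × 16.85 ≈ 239000 km².

239000 km²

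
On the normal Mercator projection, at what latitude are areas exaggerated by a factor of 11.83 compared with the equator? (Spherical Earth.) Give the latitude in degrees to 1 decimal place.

73.1°

Mercator areal scale is sec²φ.
sec²φ = 11.83  ⇒  cos²φ = 0.08453  ⇒  cos φ = 0.2907.
φ = arccos(0.2907) ≈ 73.1°.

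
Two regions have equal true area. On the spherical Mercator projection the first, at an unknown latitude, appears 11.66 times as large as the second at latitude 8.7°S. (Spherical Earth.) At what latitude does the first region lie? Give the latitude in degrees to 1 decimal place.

73.2°

On Mercator, (apparent₁)/(apparent₂) = sec²φ₁ / sec²φ₂ when true areas are equal.
cos²φ₂ / cos²φ₁ = 11.66  ⇒  cos φ₁ = cos 8.7° / √11.66 = 0.9885/3.415 = 0.2895.
φ₁ = arccos(0.2895) ≈ 73.2°.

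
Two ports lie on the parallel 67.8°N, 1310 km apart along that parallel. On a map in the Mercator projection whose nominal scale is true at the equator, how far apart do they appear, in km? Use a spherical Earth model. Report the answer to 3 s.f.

For Mercator, h = k = sec φ (a conformal cylindrical projection has a single point scale, 1/cos φ).
Along the parallel, k = sec 67.8° = 1/0.3778 = 2.647.
Map distance = 1310 × 2.647 ≈ 3470 km.

3470 km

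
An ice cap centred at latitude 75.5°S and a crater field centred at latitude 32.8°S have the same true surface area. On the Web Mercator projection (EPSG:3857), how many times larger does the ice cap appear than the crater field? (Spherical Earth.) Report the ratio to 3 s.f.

11.3

On Mercator, area is exaggerated by sec²φ = 1/cos²φ.
At 75.5°: sec²(75.5°) = 1/0.2504² = 15.95.
At 32.8°: sec²(32.8°) = 1/0.8406² = 1.415.
Ratio = 15.95/1.415 = cos²(32.8°)/cos²(75.5°) ≈ 11.3.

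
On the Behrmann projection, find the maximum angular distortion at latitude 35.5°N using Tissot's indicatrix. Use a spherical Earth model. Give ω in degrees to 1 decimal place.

7.1°

Behrmann is a cylindrical equal-area projection with standard parallels at ±30°. For cylindrical equal-area with standard parallel φ₀, h = cos φ / cos φ₀ and k = cos φ₀ / cos φ, so h·k = 1.
At 35.5°: h = 0.9401, k = 1.064; principal scales a = 1.064, b = 0.9401.
sin(ω/2) = (a − b)/(a + b) = 0.1237/2.004 = 0.06173, so ω = 2 arcsin(0.06173) ≈ 7.1°.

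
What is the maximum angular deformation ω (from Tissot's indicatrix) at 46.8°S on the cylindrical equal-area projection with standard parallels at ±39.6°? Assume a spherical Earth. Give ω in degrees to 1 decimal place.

13.5°

For cylindrical equal-area with standard parallel φ₀, h = cos φ / cos φ₀ and k = cos φ₀ / cos φ, so h·k = 1.
At 46.8°: h = 0.8884, k = 1.126; principal scales a = 1.126, b = 0.8884.
sin(ω/2) = (a − b)/(a + b) = 0.2372/2.014 = 0.1178, so ω = 2 arcsin(0.1178) ≈ 13.5°.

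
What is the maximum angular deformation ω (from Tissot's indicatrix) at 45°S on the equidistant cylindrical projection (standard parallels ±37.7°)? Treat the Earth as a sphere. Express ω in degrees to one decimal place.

6.4°

With standard parallel φ₀ = 37.7°, the equirectangular projection gives x = Rλ cos φ₀, y = Rφ, so h = 1 and k = cos 37.7° / cos φ.
At 45°: h = 1.000, k = 1.119; principal scales a = 1.119, b = 1.000.
sin(ω/2) = (a − b)/(a + b) = 0.1190/2.119 = 0.05614, so ω = 2 arcsin(0.05614) ≈ 6.4°.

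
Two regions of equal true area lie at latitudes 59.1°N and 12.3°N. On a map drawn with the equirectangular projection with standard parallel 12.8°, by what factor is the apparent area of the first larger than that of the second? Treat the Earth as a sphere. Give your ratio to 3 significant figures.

The equidistant cylindrical projection with φ₀ = 12.8° has h = 1 (meridians true) and k = cos φ₀ / cos φ along parallels.
Areal scale at 59.1°: h·k = 1.000 × 1.899 = 1.899.
Areal scale at 12.3°: h·k = 1.000 × 0.9981 = 0.9981.
Ratio = 1.899/0.9981 ≈ 1.90.

1.90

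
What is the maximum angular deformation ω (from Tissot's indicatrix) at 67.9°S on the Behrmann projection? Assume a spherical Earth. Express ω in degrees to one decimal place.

86.1°

Behrmann is a cylindrical equal-area projection with standard parallels at ±30°. A cylindrical equal-area projection with standard parallel φ₀ has meridian scale h = cos φ / cos φ₀ and parallel scale k = cos φ₀ / cos φ (so areas are preserved, h·k = 1).
At 67.9°: h = 0.4344, k = 2.302; principal scales a = 2.302, b = 0.4344.
sin(ω/2) = (a − b)/(a + b) = 1.867/2.736 = 0.6825, so ω = 2 arcsin(0.6825) ≈ 86.1°.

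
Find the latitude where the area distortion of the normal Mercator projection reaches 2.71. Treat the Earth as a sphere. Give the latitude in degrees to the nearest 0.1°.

Mercator areal scale is sec²φ.
sec²φ = 2.71  ⇒  cos²φ = 0.3690  ⇒  cos φ = 0.6075.
φ = arccos(0.6075) ≈ 52.6°.

52.6°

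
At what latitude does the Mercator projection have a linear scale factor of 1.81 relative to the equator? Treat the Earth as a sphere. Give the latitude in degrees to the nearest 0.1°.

Mercator scale is k = sec φ = 1/cos φ.
1/cos φ = 1.81  ⇒  cos φ = 0.5525  ⇒  φ = arccos(0.5525) ≈ 56.5°.

56.5°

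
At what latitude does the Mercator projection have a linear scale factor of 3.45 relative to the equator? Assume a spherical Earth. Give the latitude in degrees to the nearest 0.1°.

73.2°

Mercator scale is k = sec φ = 1/cos φ.
1/cos φ = 3.45  ⇒  cos φ = 0.2899  ⇒  φ = arccos(0.2899) ≈ 73.2°.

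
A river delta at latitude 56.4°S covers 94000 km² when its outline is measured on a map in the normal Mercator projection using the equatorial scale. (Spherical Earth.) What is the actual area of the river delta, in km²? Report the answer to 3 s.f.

28800 km²

Mercator is conformal, so the point scale is isotropic: h = k = sec φ = 1/cos φ.
Areal scale = k² = sec²φ = 1/cos²(56.4°) = 1/0.5534² = 3.265.
True area = apparent / (areal scale) = 94000 / 3.265 ≈ 28800 km².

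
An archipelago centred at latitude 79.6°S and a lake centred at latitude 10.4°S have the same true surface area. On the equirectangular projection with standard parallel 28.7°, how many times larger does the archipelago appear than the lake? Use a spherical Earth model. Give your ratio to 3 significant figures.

With standard parallel φ₀ = 28.7°, the equirectangular projection gives x = Rλ cos φ₀, y = Rφ, so h = 1 and k = cos 28.7° / cos φ.
Areal scale at 79.6°: h·k = 1.000 × 4.859 = 4.859.
Areal scale at 10.4°: h·k = 1.000 × 0.8918 = 0.8918.
Ratio = 4.859/0.8918 ≈ 5.45.

5.45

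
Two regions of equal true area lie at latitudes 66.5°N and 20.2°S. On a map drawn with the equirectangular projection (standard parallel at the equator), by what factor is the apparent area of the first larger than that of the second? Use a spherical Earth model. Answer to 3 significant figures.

For the equirectangular projection with φ₀ = 0 (plate carrée), h = 1 along meridians and k = sec φ along parallels.
Areal scale at 66.5°: h·k = 1.000 × 2.508 = 2.508.
Areal scale at 20.2°: h·k = 1.000 × 1.066 = 1.066.
Ratio = 2.508/1.066 ≈ 2.35.

2.35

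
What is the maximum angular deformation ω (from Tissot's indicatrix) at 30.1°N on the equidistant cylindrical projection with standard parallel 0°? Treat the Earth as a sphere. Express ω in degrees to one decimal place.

8.3°

In the plate carrée (x = Rλ, y = Rφ), meridians are true-scale (h = 1) and parallels are stretched by k = sec φ.
At 30.1°: h = 1.000, k = 1.156; principal scales a = 1.156, b = 1.000.
sin(ω/2) = (a − b)/(a + b) = 0.1559/2.156 = 0.07230, so ω = 2 arcsin(0.07230) ≈ 8.3°.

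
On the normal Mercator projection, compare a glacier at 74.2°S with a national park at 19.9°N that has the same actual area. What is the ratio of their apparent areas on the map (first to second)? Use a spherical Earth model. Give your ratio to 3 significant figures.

11.9

Mercator areal scale is sec²φ.
At 74.2°: sec²(74.2°) = 1/0.2723² = 13.49.
At 19.9°: sec²(19.9°) = 1/0.9403² = 1.131.
Ratio = 13.49/1.131 = cos²(19.9°)/cos²(74.2°) ≈ 11.9.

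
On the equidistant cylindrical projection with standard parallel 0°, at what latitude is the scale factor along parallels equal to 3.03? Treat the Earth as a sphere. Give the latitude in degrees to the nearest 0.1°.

Plate carrée: h = 1, k = sec φ along parallels.
sec φ = 3.03  ⇒  cos φ = 0.3300  ⇒  φ ≈ 70.7°.

70.7°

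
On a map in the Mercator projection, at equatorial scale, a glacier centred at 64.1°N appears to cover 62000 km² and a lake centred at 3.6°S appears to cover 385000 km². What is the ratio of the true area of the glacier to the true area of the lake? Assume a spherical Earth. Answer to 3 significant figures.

On Mercator the areal scale is sec²φ, so true area = apparent × cos²φ.
True area of glacier: 62000 × cos²(64.1°) = 62000 × 0.1908 = 11830 km².
True area of lake: 385000 × cos²(3.6°) = 385000 × 0.9961 = 383500 km².
Ratio = 11830 / 383500 ≈ 0.0308.

0.0308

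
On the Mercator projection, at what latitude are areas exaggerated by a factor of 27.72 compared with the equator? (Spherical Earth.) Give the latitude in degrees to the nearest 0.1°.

79.1°

Mercator areal scale is sec²φ.
sec²φ = 27.72  ⇒  cos²φ = 0.03608  ⇒  cos φ = 0.1899.
φ = arccos(0.1899) ≈ 79.1°.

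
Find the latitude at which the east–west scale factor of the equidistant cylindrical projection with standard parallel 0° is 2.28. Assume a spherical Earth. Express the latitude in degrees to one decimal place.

64.0°

Plate carrée: h = 1, k = sec φ along parallels.
sec φ = 2.28  ⇒  cos φ = 0.4386  ⇒  φ ≈ 64.0°.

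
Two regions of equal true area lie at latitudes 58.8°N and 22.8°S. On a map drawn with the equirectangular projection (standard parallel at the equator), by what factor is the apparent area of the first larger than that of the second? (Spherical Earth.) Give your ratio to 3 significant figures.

For the equirectangular projection with φ₀ = 0 (plate carrée), h = 1 along meridians and k = sec φ along parallels.
Areal scale at 58.8°: h·k = 1.000 × 1.930 = 1.930.
Areal scale at 22.8°: h·k = 1.000 × 1.085 = 1.085.
Ratio = 1.930/1.085 ≈ 1.78.

1.78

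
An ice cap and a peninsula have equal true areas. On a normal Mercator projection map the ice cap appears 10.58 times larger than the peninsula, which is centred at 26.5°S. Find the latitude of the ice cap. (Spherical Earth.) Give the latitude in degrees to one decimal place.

74.0°

Mercator areal scale is sec²φ, so apparent-area ratio = sec²φ₁ / sec²φ₂ = cos²φ₂ / cos²φ₁.
cos²φ₂ / cos²φ₁ = 10.58  ⇒  cos φ₁ = cos 26.5° / √10.58 = 0.8949/3.253 = 0.2751.
φ₁ = arccos(0.2751) ≈ 74.0°.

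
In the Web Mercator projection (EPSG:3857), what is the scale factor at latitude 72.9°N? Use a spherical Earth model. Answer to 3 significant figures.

Mercator is conformal, so the point scale is isotropic: h = k = sec φ = 1/cos φ.
k = 1/cos 72.9° = 1/0.2940 = 3.401.

3.40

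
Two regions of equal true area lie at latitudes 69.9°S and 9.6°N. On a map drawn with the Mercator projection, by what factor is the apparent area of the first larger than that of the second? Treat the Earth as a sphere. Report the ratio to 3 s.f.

Mercator is conformal with k = sec φ, so areal scale = k² = sec²φ.
At 69.9°: sec²(69.9°) = 1/0.3437² = 8.467.
At 9.6°: sec²(9.6°) = 1/0.9860² = 1.029.
Ratio = 8.467/1.029 = cos²(9.6°)/cos²(69.9°) ≈ 8.23.

8.23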